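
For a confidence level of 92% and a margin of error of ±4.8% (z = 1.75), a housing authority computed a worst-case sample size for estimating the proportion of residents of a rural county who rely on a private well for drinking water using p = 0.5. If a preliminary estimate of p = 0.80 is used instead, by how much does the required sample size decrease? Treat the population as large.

120

Conservative (p = 0.5): n = 1.75² × 0.25 / 0.048² ≈ 332.30 → 333.
Using p = 0.80: p(1−p) = 0.1600, so n = 1.75² × 0.1600 / 0.048² ≈ 212.67 → 213.
Reduction: 333 − 213 = 120.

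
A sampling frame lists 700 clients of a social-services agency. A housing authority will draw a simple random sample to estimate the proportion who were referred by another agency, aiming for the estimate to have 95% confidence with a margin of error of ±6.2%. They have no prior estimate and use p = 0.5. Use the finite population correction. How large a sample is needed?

185

For 95% confidence, z = 1.960.
Unadjusted: n₀ = 1.960² × 0.50 × 0.50 / 0.062² ≈ 249.84, so n₀ = 250.
Finite population correction with N = 700: n = n₀ / (1 + (n₀−1)/N) = 250 / (1 + 249/700) = 250 / 1.3557 ≈ 184.40.
Rounding up, n = 185.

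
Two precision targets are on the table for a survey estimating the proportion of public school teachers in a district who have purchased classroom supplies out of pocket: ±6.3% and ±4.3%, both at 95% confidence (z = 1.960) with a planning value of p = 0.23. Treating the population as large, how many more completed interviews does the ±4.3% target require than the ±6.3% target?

At ±6.3%: n = 1.960² × 0.1771 / 0.063² ≈ 171.42 → 172.
At ±4.3%: n = 1.960² × 0.1771 / 0.043² ≈ 367.95 → 368.
Additional respondents: 368 − 172 = 196.

196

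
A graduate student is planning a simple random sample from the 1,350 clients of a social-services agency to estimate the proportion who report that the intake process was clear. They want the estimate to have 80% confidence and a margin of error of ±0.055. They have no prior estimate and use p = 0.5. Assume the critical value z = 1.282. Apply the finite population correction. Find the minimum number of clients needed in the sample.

Unadjusted: n₀ = 1.282² × 0.50 × 0.50 / 0.055² ≈ 135.83, so n₀ = 136.
Finite population correction with N = 1,350: n = n₀ / (1 + (n₀−1)/N) = 136 / (1 + 135/1350) = 136 / 1.1000 ≈ 123.64.
Rounding up, n = 124.

124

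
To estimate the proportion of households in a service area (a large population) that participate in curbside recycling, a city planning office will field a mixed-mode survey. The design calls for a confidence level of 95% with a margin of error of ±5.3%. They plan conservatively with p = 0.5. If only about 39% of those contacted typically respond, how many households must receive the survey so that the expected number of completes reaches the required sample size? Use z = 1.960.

Completed interviews needed: n₀ = 1.960² × 0.2500 / 0.053² ≈ 341.90 → 342.
At a 39% response rate, contacts needed = 342 / 0.39 ≈ 876.92 → 877.

877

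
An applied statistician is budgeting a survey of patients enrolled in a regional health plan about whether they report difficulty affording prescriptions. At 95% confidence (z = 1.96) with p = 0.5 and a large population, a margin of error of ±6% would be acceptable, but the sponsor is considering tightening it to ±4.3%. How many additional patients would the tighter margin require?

253

At ±6%: n = 1.96² × 0.2500 / 0.060² ≈ 266.78 → 267.
At ±4.3%: n = 1.96² × 0.2500 / 0.043² ≈ 519.42 → 520.
Additional respondents: 520 − 267 = 253.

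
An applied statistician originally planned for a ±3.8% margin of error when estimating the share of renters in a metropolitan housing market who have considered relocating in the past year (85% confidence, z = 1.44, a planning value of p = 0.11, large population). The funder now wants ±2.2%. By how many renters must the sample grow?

279

At ±3.8%: n = 1.44² × 0.0979 / 0.038² ≈ 140.59 → 141.
At ±2.2%: n = 1.44² × 0.0979 / 0.022² ≈ 419.43 → 420.
Additional respondents: 420 − 141 = 279.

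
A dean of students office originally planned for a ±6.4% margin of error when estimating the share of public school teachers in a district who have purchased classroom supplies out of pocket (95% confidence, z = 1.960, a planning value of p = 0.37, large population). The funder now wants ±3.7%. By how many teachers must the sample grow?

436

At ±6.4%: n = 1.960² × 0.2331 / 0.064² ≈ 218.62 → 219.
At ±3.7%: n = 1.960² × 0.2331 / 0.037² ≈ 654.11 → 655.
Additional respondents: 655 − 219 = 436.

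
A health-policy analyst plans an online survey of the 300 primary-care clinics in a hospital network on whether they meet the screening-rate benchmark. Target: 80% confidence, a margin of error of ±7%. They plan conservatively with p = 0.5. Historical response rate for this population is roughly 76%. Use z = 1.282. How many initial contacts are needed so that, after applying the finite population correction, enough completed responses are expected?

87

Completed interviews needed (unadjusted): n₀ = 1.282² × 0.2500 / 0.070² ≈ 83.85 → 84.
FPC for N = 300: n = 84 / (1 + 83/300) = 84 / 1.2767 ≈ 65.80 → 66.
At a 76% response rate, contacts needed = 66 / 0.76 ≈ 86.84 → 87.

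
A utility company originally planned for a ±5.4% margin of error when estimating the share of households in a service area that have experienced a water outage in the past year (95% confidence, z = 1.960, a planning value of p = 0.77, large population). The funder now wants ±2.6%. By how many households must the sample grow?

773

At ±5.4%: n = 1.960² × 0.1771 / 0.054² ≈ 233.32 → 234.
At ±2.6%: n = 1.960² × 0.1771 / 0.026² ≈ 1006.43 → 1007.
Additional respondents: 1007 − 234 = 773.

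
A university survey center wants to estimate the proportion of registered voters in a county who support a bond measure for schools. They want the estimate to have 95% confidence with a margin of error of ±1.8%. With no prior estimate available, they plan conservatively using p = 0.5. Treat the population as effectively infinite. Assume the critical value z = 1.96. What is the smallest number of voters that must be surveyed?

With p = 0.5, p(1−p) = 0.25.
n = z²·p(1−p)/E² = 1.96² × 0.2500 / 0.018² = 3.8416 × 0.2500 / 0.000324 ≈ 2964.20.
Rounding up gives n = 2965.

2965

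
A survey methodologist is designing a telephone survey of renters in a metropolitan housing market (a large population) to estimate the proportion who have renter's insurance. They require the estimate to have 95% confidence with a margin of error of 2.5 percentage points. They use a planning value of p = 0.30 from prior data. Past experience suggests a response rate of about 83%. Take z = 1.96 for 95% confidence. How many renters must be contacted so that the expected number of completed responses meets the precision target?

Completed interviews needed: n₀ = 1.96² × 0.2100 / 0.025² ≈ 1290.78 → 1291.
At an 83% response rate, contacts needed = 1291 / 0.83 ≈ 1555.42 → 1556.

1556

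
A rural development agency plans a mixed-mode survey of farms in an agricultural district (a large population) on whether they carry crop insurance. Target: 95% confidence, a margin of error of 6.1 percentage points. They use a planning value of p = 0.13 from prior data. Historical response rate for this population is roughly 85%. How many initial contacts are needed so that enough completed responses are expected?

138

For 95% confidence, z = 1.960.
Completed interviews needed: n₀ = 1.960² × 0.1131 / 0.061² ≈ 116.77 → 117.
At an 85% response rate, contacts needed = 117 / 0.85 ≈ 137.65 → 138.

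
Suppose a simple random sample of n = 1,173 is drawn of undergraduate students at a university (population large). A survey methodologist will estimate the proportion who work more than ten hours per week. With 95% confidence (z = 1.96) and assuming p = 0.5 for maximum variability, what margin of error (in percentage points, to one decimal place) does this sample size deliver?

2.9

SE(p̂) = √[p(1−p)/n] = √[0.2500/1173] = 0.01460.
E = z × SE = 1.96 × 0.01460 = 0.02861, or 2.9 percentage points.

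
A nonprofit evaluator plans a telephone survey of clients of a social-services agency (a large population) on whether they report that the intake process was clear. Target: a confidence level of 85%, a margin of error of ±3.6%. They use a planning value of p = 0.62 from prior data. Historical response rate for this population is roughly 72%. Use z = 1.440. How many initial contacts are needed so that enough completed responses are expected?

Completed interviews needed: n₀ = 1.440² × 0.2356 / 0.036² ≈ 376.96 → 377.
At a 72% response rate, contacts needed = 377 / 0.72 ≈ 523.61 → 524.

524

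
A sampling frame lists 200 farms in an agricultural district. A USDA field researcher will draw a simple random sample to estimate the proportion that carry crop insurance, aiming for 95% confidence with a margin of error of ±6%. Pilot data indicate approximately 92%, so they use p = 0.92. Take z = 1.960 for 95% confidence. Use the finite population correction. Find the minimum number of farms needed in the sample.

Unadjusted: n₀ = 1.960² × 0.92 × 0.08 / 0.060² ≈ 78.54, so n₀ = 79.
Finite population correction with N = 200: n = n₀ / (1 + (n₀−1)/N) = 79 / (1 + 78/200) = 79 / 1.3900 ≈ 56.83.
Rounding up, n = 57.

57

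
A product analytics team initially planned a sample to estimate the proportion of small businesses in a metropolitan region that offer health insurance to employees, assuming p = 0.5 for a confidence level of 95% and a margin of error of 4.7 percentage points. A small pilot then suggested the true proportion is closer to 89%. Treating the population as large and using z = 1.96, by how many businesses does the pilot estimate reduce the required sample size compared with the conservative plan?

264

Conservative (p = 0.5): n = 1.96² × 0.25 / 0.047² ≈ 434.77 → 435.
Using p = 0.89: p(1−p) = 0.0979, so n = 1.96² × 0.0979 / 0.047² ≈ 170.25 → 171.
Reduction: 435 − 171 = 264.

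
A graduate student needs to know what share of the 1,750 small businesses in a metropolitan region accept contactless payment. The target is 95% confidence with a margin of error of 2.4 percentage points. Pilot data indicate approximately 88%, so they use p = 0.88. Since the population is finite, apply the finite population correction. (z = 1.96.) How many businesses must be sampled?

503

Unadjusted: n₀ = 1.96² × 0.88 × 0.12 / 0.024² ≈ 704.29, so n₀ = 705.
Finite population correction with N = 1,750: n = n₀ / (1 + (n₀−1)/N) = 705 / (1 + 704/1750) = 705 / 1.4023 ≈ 502.75.
Rounding up, n = 503.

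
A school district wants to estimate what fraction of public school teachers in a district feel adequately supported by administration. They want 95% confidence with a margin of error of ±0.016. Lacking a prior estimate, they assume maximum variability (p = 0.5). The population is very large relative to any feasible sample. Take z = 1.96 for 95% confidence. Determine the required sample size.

With p = 0.5, p(1−p) = 0.25.
n = z²·p(1−p)/E² = 1.96² × 0.2500 / 0.016² = 3.8416 × 0.2500 / 0.000256 ≈ 3751.56.
Rounding up gives n = 3752.

3752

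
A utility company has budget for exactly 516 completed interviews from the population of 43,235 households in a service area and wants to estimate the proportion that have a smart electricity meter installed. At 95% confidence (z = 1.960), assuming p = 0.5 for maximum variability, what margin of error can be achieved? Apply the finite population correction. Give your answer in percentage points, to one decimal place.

Finite-population factor: (N−n)/(N−1) = (43235−516)/(43235−1) = 0.9881.
SE(p̂) = √[p(1−p)/n · (N−n)/(N−1)] = √[0.2500/516 × 0.9881] = 0.02188.
E = z × SE = 1.960 × 0.02188 = 0.04288 ≈ 4.3 percentage points.

4.3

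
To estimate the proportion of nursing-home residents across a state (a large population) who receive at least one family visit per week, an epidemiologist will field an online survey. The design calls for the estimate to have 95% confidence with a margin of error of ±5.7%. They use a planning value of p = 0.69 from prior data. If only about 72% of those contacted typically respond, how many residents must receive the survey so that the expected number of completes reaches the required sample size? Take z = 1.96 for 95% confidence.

352

Completed interviews needed: n₀ = 1.96² × 0.2139 / 0.057² ≈ 252.91 → 253.
At a 72% response rate, contacts needed = 253 / 0.72 ≈ 351.39 → 352.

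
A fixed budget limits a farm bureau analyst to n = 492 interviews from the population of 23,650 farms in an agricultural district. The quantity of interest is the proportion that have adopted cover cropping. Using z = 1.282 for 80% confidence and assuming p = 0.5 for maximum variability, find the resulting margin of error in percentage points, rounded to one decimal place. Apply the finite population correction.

Finite-population factor: (N−n)/(N−1) = (23650−492)/(23650−1) = 0.9792.
SE(p̂) = √[p(1−p)/n · (N−n)/(N−1)] = √[0.2500/492 × 0.9792] = 0.02231.
E = z × SE = 1.282 × 0.02231 = 0.02860 ≈ 2.9 percentage points.

2.9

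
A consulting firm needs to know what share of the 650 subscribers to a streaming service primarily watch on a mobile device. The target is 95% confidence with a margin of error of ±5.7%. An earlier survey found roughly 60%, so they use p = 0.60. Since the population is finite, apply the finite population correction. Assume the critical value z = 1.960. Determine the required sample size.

198

Unadjusted: n₀ = 1.960² × 0.60 × 0.40 / 0.057² ≈ 283.77, so n₀ = 284.
Finite population correction with N = 650: n = n₀ / (1 + (n₀−1)/N) = 284 / (1 + 283/650) = 284 / 1.4354 ≈ 197.86.
Rounding up, n = 198.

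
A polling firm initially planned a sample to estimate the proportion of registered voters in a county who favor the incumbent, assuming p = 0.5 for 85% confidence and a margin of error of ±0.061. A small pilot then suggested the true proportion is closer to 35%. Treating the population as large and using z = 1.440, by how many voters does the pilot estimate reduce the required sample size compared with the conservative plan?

13

Conservative (p = 0.5): n = 1.440² × 0.25 / 0.061² ≈ 139.32 → 140.
Using p = 0.35: p(1−p) = 0.2275, so n = 1.440² × 0.2275 / 0.061² ≈ 126.78 → 127.
Reduction: 140 − 127 = 13.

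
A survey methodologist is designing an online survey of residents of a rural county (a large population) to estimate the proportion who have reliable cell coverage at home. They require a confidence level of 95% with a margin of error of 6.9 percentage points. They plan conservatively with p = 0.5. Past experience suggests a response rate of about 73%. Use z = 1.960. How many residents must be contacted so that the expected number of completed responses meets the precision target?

277

Completed interviews needed: n₀ = 1.960² × 0.2500 / 0.069² ≈ 201.72 → 202.
At a 73% response rate, contacts needed = 202 / 0.73 ≈ 276.71 → 277.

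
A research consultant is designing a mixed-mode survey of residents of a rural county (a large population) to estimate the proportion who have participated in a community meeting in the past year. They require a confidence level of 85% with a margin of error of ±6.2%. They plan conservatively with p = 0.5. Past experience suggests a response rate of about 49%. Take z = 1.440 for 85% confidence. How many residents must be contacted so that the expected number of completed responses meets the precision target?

276

Completed interviews needed: n₀ = 1.440² × 0.2500 / 0.062² ≈ 134.86 → 135.
At a 49% response rate, contacts needed = 135 / 0.49 ≈ 275.51 → 276.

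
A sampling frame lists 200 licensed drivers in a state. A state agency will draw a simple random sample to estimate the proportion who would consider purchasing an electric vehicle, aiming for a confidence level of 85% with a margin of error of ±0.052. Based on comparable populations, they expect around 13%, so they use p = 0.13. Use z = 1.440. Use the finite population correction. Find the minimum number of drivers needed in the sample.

Unadjusted: n₀ = 1.440² × 0.13 × 0.87 / 0.052² ≈ 86.73, so n₀ = 87.
Finite population correction with N = 200: n = n₀ / (1 + (n₀−1)/N) = 87 / (1 + 86/200) = 87 / 1.4300 ≈ 60.84.
Rounding up, n = 61.

61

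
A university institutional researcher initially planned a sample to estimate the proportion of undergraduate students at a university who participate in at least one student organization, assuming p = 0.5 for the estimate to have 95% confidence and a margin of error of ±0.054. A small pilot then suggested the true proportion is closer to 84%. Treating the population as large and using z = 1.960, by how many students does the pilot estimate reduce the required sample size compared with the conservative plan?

Conservative (p = 0.5): n = 1.960² × 0.25 / 0.054² ≈ 329.36 → 330.
Using p = 0.84: p(1−p) = 0.1344, so n = 1.960² × 0.1344 / 0.054² ≈ 177.06 → 178.
Reduction: 330 − 178 = 152.

152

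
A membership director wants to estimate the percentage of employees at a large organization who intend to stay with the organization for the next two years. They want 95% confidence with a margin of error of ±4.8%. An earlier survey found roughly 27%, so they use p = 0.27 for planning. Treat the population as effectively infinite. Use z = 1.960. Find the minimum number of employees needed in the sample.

With p = 0.27, p(1−p) = 0.1971.
n = z²·p(1−p)/E² = 1.960² × 0.1971 / 0.048² = 3.8416 × 0.1971 / 0.002304 ≈ 328.64.
Rounding up gives n = 329.

329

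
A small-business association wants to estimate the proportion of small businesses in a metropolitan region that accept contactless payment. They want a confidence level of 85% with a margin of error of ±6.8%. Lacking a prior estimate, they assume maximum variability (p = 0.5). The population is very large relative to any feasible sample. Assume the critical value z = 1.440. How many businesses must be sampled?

113

With p = 0.5, p(1−p) = 0.25.
n = z²·p(1−p)/E² = 1.440² × 0.2500 / 0.068² = 2.0736 × 0.2500 / 0.004624 ≈ 112.11.
Rounding up gives n = 113.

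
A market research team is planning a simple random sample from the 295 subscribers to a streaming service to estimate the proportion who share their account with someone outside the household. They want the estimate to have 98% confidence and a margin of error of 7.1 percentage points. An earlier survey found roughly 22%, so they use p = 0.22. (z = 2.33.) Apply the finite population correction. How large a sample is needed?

114

Unadjusted: n₀ = 2.33² × 0.22 × 0.78 / 0.071² ≈ 184.80, so n₀ = 185.
Finite population correction with N = 295: n = n₀ / (1 + (n₀−1)/N) = 185 / (1 + 184/295) = 185 / 1.6237 ≈ 113.94.
Rounding up, n = 114.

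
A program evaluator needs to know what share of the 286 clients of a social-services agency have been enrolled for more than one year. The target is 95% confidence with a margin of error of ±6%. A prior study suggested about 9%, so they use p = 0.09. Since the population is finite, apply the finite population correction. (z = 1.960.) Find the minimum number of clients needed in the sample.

68

Unadjusted: n₀ = 1.960² × 0.09 × 0.91 / 0.060² ≈ 87.40, so n₀ = 88.
Finite population correction with N = 286: n = n₀ / (1 + (n₀−1)/N) = 88 / (1 + 87/286) = 88 / 1.3042 ≈ 67.47.
Rounding up, n = 68.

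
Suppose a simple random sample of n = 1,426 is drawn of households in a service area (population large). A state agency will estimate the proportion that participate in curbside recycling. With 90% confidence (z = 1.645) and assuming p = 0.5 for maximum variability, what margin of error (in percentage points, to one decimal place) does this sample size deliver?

2.2

SE(p̂) = √[p(1−p)/n] = √[0.2500/1426] = 0.01324.
E = z × SE = 1.645 × 0.01324 = 0.02178, or 2.2 percentage points.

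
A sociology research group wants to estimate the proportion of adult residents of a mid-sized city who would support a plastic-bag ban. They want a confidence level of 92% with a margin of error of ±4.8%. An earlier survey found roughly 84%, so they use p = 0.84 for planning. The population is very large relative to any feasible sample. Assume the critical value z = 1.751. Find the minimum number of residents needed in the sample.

179

With p = 0.84, p(1−p) = 0.1344.
n = z²·p(1−p)/E² = 1.751² × 0.1344 / 0.048² = 3.0660 × 0.1344 / 0.002304 ≈ 178.85.
Rounding up gives n = 179.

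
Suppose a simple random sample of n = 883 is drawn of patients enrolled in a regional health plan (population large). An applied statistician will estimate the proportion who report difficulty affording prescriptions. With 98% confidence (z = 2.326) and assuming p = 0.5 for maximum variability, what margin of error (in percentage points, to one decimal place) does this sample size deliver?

SE(p̂) = √[p(1−p)/n] = √[0.2500/883] = 0.01683.
E = z × SE = 2.326 × 0.01683 = 0.03914, or 3.9 percentage points.

3.9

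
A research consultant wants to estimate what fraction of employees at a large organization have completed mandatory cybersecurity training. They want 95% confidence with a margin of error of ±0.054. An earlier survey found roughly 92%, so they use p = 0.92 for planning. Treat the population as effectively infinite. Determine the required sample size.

For 95% confidence, z = 1.960.
With p = 0.92, p(1−p) = 0.0736.
n = z²·p(1−p)/E² = 1.960² × 0.0736 / 0.054² = 3.8416 × 0.0736 / 0.002916 ≈ 96.96.
Rounding up gives n = 97.

97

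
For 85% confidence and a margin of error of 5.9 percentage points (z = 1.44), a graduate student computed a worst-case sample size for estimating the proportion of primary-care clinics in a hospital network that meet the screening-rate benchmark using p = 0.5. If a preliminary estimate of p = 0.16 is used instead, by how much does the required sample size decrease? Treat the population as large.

Conservative (p = 0.5): n = 1.44² × 0.25 / 0.059² ≈ 148.92 → 149.
Using p = 0.16: p(1−p) = 0.1344, so n = 1.44² × 0.1344 / 0.059² ≈ 80.06 → 81.
Reduction: 149 − 81 = 68.

68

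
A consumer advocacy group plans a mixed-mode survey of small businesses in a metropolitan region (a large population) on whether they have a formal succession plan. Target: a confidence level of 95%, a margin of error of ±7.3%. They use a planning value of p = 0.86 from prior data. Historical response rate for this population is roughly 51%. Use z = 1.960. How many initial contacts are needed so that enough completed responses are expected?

Completed interviews needed: n₀ = 1.960² × 0.1204 / 0.073² ≈ 86.79 → 87.
At a 51% response rate, contacts needed = 87 / 0.51 ≈ 170.59 → 171.

171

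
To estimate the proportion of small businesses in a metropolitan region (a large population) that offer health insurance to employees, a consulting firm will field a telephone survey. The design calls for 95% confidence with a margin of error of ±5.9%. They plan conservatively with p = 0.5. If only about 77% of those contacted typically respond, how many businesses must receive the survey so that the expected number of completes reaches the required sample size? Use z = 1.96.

Completed interviews needed: n₀ = 1.96² × 0.2500 / 0.059² ≈ 275.90 → 276.
At a 77% response rate, contacts needed = 276 / 0.77 ≈ 358.44 → 359.

359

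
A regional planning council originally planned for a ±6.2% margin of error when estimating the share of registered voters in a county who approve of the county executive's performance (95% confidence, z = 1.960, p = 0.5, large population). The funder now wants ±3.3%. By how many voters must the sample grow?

At ±6.2%: n = 1.960² × 0.2500 / 0.062² ≈ 249.84 → 250.
At ±3.3%: n = 1.960² × 0.2500 / 0.033² ≈ 881.91 → 882.
Additional respondents: 882 − 250 = 632.

632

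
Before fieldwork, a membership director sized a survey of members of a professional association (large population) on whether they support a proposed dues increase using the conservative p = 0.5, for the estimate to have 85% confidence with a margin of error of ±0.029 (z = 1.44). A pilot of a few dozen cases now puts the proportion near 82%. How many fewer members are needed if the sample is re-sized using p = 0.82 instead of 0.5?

Conservative (p = 0.5): n = 1.44² × 0.25 / 0.029² ≈ 616.41 → 617.
Using p = 0.82: p(1−p) = 0.1476, so n = 1.44² × 0.1476 / 0.029² ≈ 363.93 → 364.
Reduction: 617 − 364 = 253.

253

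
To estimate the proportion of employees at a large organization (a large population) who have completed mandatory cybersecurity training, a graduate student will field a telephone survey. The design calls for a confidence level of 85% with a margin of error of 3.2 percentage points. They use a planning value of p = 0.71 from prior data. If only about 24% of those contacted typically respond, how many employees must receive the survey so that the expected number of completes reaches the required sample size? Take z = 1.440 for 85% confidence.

1738

Completed interviews needed: n₀ = 1.440² × 0.2059 / 0.032² ≈ 416.95 → 417.
At a 24% response rate, contacts needed = 417 / 0.24 ≈ 1737.50 → 1738.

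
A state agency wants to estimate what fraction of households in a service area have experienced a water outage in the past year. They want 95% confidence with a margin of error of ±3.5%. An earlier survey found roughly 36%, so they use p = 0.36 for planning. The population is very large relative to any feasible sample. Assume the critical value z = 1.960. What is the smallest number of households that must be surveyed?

With p = 0.36, p(1−p) = 0.2304.
n = z²·p(1−p)/E² = 1.960² × 0.2304 / 0.035² = 3.8416 × 0.2304 / 0.001225 ≈ 722.53.
Rounding up gives n = 723.

723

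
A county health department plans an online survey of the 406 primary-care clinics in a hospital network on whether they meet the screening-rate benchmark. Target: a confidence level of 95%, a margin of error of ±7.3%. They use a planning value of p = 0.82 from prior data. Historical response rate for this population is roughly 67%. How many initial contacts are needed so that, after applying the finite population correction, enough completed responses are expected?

127

For 95% confidence, z = 1.960.
Completed interviews needed (unadjusted): n₀ = 1.960² × 0.1476 / 0.073² ≈ 106.40 → 107.
FPC for N = 406: n = 107 / (1 + 106/406) = 107 / 1.2611 ≈ 84.85 → 85.
At a 67% response rate, contacts needed = 85 / 0.67 ≈ 126.87 → 127.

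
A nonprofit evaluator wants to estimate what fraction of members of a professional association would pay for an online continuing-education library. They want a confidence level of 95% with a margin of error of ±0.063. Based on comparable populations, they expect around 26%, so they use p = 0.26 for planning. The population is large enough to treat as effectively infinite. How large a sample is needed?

187

For 95% confidence, z = 1.96.
With p = 0.26, p(1−p) = 0.1924.
n = z²·p(1−p)/E² = 1.96² × 0.1924 / 0.063² = 3.8416 × 0.1924 / 0.003969 ≈ 186.22.
Rounding up gives n = 187.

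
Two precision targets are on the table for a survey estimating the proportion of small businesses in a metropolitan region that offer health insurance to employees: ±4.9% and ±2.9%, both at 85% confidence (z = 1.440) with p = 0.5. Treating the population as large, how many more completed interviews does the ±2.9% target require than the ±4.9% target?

At ±4.9%: n = 1.440² × 0.2500 / 0.049² ≈ 215.91 → 216.
At ±2.9%: n = 1.440² × 0.2500 / 0.029² ≈ 616.41 → 617.
Additional respondents: 617 − 216 = 401.

401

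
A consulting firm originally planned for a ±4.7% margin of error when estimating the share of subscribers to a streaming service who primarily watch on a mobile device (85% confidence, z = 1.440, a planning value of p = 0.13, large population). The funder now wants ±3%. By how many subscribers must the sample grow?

154

At ±4.7%: n = 1.440² × 0.1131 / 0.047² ≈ 106.17 → 107.
At ±3%: n = 1.440² × 0.1131 / 0.030² ≈ 260.58 → 261.
Additional respondents: 261 − 107 = 154.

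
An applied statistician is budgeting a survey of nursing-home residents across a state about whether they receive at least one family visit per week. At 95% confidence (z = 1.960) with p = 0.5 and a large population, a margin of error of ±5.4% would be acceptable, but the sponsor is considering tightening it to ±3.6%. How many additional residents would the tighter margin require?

412

At ±5.4%: n = 1.960² × 0.2500 / 0.054² ≈ 329.36 → 330.
At ±3.6%: n = 1.960² × 0.2500 / 0.036² ≈ 741.05 → 742.
Additional respondents: 742 − 330 = 412.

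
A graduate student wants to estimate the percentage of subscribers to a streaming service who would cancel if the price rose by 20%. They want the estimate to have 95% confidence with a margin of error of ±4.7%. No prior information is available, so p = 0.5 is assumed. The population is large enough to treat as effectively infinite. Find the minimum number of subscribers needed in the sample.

For 95% confidence, z = 1.960.
With p = 0.5, p(1−p) = 0.25.
n = z²·p(1−p)/E² = 1.960² × 0.2500 / 0.047² = 3.8416 × 0.2500 / 0.002209 ≈ 434.77.
Rounding up gives n = 435.

435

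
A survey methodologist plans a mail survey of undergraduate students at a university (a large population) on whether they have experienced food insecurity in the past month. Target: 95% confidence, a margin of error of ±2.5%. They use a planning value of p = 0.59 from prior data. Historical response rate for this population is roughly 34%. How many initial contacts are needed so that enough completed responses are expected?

For 95% confidence, z = 1.96.
Completed interviews needed: n₀ = 1.96² × 0.2419 / 0.025² ≈ 1486.85 → 1487.
At a 34% response rate, contacts needed = 1487 / 0.34 ≈ 4373.53 → 4374.

4374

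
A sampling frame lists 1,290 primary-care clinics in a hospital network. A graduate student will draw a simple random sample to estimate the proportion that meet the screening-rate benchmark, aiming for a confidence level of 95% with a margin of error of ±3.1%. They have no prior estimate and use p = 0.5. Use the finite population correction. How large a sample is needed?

For 95% confidence, z = 1.960.
Unadjusted: n₀ = 1.960² × 0.50 × 0.50 / 0.031² ≈ 999.38, so n₀ = 1000.
Finite population correction with N = 1,290: n = n₀ / (1 + (n₀−1)/N) = 1000 / (1 + 999/1290) = 1000 / 1.7744 ≈ 563.56.
Rounding up, n = 564.

564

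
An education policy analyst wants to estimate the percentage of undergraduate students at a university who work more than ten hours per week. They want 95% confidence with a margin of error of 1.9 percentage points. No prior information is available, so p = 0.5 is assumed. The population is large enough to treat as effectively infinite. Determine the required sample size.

2661

For 95% confidence, z = 1.960.
With p = 0.5, p(1−p) = 0.25.
n = z²·p(1−p)/E² = 1.960² × 0.2500 / 0.019² = 3.8416 × 0.2500 / 0.000361 ≈ 2660.39.
Rounding up gives n = 2661.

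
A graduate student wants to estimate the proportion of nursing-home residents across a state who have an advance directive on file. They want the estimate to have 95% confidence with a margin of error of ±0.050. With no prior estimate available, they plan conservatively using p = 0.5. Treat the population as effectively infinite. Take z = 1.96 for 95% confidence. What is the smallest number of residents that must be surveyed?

385

With p = 0.5, p(1−p) = 0.25.
n = z²·p(1−p)/E² = 1.96² × 0.2500 / 0.050² = 3.8416 × 0.2500 / 0.002500 ≈ 384.16.
Rounding up gives n = 385.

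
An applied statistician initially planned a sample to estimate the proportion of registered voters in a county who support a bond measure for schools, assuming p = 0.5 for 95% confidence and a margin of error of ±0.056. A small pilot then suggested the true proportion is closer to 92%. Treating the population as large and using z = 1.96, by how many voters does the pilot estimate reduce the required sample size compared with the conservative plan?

Conservative (p = 0.5): n = 1.96² × 0.25 / 0.056² ≈ 306.25 → 307.
Using p = 0.92: p(1−p) = 0.0736, so n = 1.96² × 0.0736 / 0.056² ≈ 90.16 → 91.
Reduction: 307 − 91 = 216.

216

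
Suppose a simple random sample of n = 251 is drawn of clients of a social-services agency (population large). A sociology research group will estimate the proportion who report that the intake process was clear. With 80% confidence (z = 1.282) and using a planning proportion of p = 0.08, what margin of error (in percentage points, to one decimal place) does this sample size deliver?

2.2

SE(p̂) = √[p(1−p)/n] = √[0.0736/251] = 0.01712.
E = z × SE = 1.282 × 0.01712 = 0.02195, or 2.2 percentage points.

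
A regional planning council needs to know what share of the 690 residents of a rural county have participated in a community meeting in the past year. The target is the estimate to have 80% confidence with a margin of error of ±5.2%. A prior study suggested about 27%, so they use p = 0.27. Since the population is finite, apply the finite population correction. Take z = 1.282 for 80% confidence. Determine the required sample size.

103

Unadjusted: n₀ = 1.282² × 0.27 × 0.73 / 0.052² ≈ 119.80, so n₀ = 120.
Finite population correction with N = 690: n = n₀ / (1 + (n₀−1)/N) = 120 / (1 + 119/690) = 120 / 1.1725 ≈ 102.35.
Rounding up, n = 103.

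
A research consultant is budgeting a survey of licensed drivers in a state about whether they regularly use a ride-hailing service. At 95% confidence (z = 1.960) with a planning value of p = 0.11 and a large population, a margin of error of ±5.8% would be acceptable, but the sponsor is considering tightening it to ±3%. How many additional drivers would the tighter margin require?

At ±5.8%: n = 1.960² × 0.0979 / 0.058² ≈ 111.80 → 112.
At ±3%: n = 1.960² × 0.0979 / 0.030² ≈ 417.88 → 418.
Additional respondents: 418 − 112 = 306.

306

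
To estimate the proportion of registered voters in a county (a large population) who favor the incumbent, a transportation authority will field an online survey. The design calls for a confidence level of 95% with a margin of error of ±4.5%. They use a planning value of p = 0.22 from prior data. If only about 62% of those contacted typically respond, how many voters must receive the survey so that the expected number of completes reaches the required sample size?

526

For 95% confidence, z = 1.96.
Completed interviews needed: n₀ = 1.96² × 0.1716 / 0.045² ≈ 325.54 → 326.
At a 62% response rate, contacts needed = 326 / 0.62 ≈ 525.81 → 526.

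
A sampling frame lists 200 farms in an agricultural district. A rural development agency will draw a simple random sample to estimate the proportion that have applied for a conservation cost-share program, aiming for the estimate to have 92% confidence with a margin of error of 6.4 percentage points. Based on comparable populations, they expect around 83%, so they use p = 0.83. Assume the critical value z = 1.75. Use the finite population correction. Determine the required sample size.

Unadjusted: n₀ = 1.75² × 0.83 × 0.17 / 0.064² ≈ 105.50, so n₀ = 106.
Finite population correction with N = 200: n = n₀ / (1 + (n₀−1)/N) = 106 / (1 + 105/200) = 106 / 1.5250 ≈ 69.51.
Rounding up, n = 70.

70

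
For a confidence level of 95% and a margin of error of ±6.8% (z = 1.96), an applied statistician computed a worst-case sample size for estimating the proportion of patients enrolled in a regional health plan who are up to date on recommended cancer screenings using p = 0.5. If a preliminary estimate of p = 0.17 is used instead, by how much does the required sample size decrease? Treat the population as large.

90

Conservative (p = 0.5): n = 1.96² × 0.25 / 0.068² ≈ 207.70 → 208.
Using p = 0.17: p(1−p) = 0.1411, so n = 1.96² × 0.1411 / 0.068² ≈ 117.23 → 118.
Reduction: 208 − 118 = 90.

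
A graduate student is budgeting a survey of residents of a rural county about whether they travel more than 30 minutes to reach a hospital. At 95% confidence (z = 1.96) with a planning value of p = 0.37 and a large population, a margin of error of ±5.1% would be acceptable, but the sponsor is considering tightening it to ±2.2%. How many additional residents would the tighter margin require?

At ±5.1%: n = 1.96² × 0.2331 / 0.051² ≈ 344.28 → 345.
At ±2.2%: n = 1.96² × 0.2331 / 0.022² ≈ 1850.16 → 1851.
Additional respondents: 1851 − 345 = 1506.

1506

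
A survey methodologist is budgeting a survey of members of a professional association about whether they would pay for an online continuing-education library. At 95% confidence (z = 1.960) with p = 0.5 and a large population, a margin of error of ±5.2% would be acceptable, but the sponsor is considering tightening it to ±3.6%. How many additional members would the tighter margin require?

At ±5.2%: n = 1.960² × 0.2500 / 0.052² ≈ 355.18 → 356.
At ±3.6%: n = 1.960² × 0.2500 / 0.036² ≈ 741.05 → 742.
Additional respondents: 742 − 356 = 386.

386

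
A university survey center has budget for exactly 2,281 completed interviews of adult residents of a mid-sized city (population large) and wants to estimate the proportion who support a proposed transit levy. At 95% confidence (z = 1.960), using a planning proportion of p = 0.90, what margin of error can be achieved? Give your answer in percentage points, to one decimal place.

SE(p̂) = √[p(1−p)/n] = √[0.0900/2281] = 0.00628.
E = z × SE = 1.960 × 0.00628 = 0.01231, or 1.2 percentage points.

1.2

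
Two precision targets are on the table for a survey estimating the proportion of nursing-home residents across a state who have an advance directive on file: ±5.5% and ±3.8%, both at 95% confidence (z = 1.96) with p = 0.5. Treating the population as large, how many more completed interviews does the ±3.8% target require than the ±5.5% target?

At ±5.5%: n = 1.96² × 0.2500 / 0.055² ≈ 317.49 → 318.
At ±3.8%: n = 1.96² × 0.2500 / 0.038² ≈ 665.10 → 666.
Additional respondents: 666 − 318 = 348.

348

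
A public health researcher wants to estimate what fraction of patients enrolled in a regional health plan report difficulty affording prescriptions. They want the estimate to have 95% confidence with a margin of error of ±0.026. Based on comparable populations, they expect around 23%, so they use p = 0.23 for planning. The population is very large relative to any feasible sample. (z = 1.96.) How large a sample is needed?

1007

With p = 0.23, p(1−p) = 0.1771.
n = z²·p(1−p)/E² = 1.96² × 0.1771 / 0.026² = 3.8416 × 0.1771 / 0.000676 ≈ 1006.43.
Rounding up gives n = 1007.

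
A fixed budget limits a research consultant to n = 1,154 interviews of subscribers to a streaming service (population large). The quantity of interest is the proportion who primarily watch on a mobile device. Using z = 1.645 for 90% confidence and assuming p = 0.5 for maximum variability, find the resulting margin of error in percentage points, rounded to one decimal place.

SE(p̂) = √[p(1−p)/n] = √[0.2500/1154] = 0.01472.
E = z × SE = 1.645 × 0.01472 = 0.02421, or 2.4 percentage points.

2.4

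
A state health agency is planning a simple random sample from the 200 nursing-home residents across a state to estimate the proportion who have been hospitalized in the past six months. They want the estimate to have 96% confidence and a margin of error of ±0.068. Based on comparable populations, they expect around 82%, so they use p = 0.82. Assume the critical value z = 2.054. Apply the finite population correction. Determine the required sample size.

81

Unadjusted: n₀ = 2.054² × 0.82 × 0.18 / 0.068² ≈ 134.67, so n₀ = 135.
Finite population correction with N = 200: n = n₀ / (1 + (n₀−1)/N) = 135 / (1 + 134/200) = 135 / 1.6700 ≈ 80.84.
Rounding up, n = 81.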